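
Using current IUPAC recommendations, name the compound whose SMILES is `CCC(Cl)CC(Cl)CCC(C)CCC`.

The parent chain contains 11 carbons (undecane).
The numbering direction is chosen so that the substituent locant set {3,5,8} is lower than {4,7,9} at the first point of difference.
With this numbering: chloro groups at C-3 and C-5; a methyl group at C-8.
Substituent prefixes are cited in alphabetical order (multiplying prefixes like di-/tri- are ignored for ordering).
Assembling the pieces gives 3,5-dichloro-8-methylundecane.

3,5-dichloro-8-methylundecane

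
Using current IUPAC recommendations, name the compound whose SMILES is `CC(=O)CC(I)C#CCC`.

4-iodooct-5-yn-2-one

The longest carbon chain that includes the carbonyl and the multiple bond has 8 carbons, so the parent hydride is octane.
The highest-priority functional group is a ketone (C=O on an internal carbon), so the name ends in -one.
There is one C≡C triple bond, indicated by the ending -yne.
The numbering direction is chosen so that numbering from this end puts the carbonyl group at C-2 rather than C-7.
With this numbering: the carbonyl at C-2; the triple bond between C-5 and C-6; an iodo group at C-4.
Assembling the pieces gives 4-iodooct-5-yn-2-one.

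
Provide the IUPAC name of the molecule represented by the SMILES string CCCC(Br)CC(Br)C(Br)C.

The longest carbon chain is 8 atoms: the parent is octane.
Choose the numbering such that the substituent locant set {2,3,5} is lower than {4,6,7} at the first point of difference.
With this numbering: bromo groups at C-2 and C-3 and C-5.
Putting it together: 2,3,5-tribromooctane.

2,3,5-tribromooctane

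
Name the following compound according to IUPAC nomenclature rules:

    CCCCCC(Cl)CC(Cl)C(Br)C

The longest carbon chain is 10 atoms: the parent is decane.
Choose the numbering such that the substituent locant set {2,3,5} is lower than {6,8,9} at the first point of difference.
With this numbering: a bromo group at C-2; chloro groups at C-3 and C-5.
The substituents are ordered alphabetically, ignoring any di-/tri- multipliers.
The name is 2-bromo-3,5-dichlorodecane.

2-bromo-3,5-dichlorodecane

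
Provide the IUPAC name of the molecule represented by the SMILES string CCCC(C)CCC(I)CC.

The parent chain contains 9 carbons (nonane).
The numbering direction is chosen so that the substituent locant set {3,6} is lower than {4,7} at the first point of difference.
This places an iodo group at C-3; a methyl group at C-6.
The substituents are ordered alphabetically, ignoring any di-/tri- multipliers.
Putting it together: 3-iodo-6-methylnonane.

3-iodo-6-methylnonane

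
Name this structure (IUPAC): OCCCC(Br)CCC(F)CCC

4-bromo-7-fluorodecan-1-ol

Counting along the main chain through the –OH group gives 10 carbons: the parent is decane.
An alcohol (–OH) is the principal characteristic group, giving the suffix -ol.
The numbering direction is chosen so that numbering from this end puts the hydroxyl group at C-1 rather than C-10.
That gives the hydroxyl at C-1; a bromo group at C-4; a fluoro group at C-7.
The substituents are ordered alphabetically, ignoring any di-/tri- multipliers.
Assembling the pieces gives 4-bromo-7-fluorodecan-1-ol.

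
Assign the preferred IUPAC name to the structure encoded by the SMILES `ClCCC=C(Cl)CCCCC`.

1,4-dichloronon-3-ene

The longest chain bearing the multiple bond is 9 carbons long (nonane).
The chain contains a C=C double bond, so the unsaturation ending is -ene.
Number the chain so that numbering from this end puts the double bond at C-3 rather than C-6.
With this numbering: the double bond between C-3 and C-4; chloro groups at C-1 and C-4.
The name is 1,4-dichloronon-3-ene.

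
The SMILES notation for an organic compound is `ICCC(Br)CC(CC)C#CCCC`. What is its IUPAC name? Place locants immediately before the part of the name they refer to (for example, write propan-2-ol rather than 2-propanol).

The longest carbon chain that includes the multiple bond has 10 carbons, so the parent hydride is decane.
The chain contains a C≡C triple bond, so the unsaturation ending is -yne.
The numbering direction is chosen so that numbering from this end puts the triple bond at C-4 rather than C-6.
With this numbering: the triple bond between C-4 and C-5; a bromo group at C-8; an ethyl group at C-6; an iodo group at C-10.
Prefixes are listed alphabetically: bromo, ethyl, iodo.
Putting it together: 8-bromo-6-ethyl-10-iododec-4-yne.

8-bromo-6-ethyl-10-iododec-4-yne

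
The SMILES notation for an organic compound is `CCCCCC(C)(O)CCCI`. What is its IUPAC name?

1-iodo-4-methylnonan-4-ol

Counting along the main chain through the –OH group gives 9 carbons: the parent is nonane.
The principal characteristic group is an alcohol (–OH), named with the suffix -ol.
Choose the numbering such that numbering from this end puts the hydroxyl group at C-4 rather than C-6.
With this numbering: the hydroxyl at C-4; an iodo group at C-1; a methyl group at C-4.
Substituent prefixes are cited in alphabetical order (multiplying prefixes like di-/tri- are ignored for ordering).
Putting it together: 1-iodo-4-methylnonan-4-ol.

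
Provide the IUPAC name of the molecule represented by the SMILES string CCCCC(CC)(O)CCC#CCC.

The longest carbon chain that includes the –OH group and the multiple bond has 11 carbons, so the parent hydride is undecane.
An alcohol (–OH) is the principal characteristic group, giving the suffix -ol.
There is one C≡C triple bond, indicated by the ending -yne.
Number the chain so that numbering from this end puts the hydroxyl group at C-5 rather than C-7.
That gives the hydroxyl at C-5; the triple bond between C-8 and C-9; an ethyl group at C-5.
Assembling the pieces gives 5-ethylundec-8-yn-5-ol.

5-ethylundec-8-yn-5-ol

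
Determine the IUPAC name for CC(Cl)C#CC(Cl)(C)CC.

The longest carbon chain that includes the multiple bond has 7 carbons, so the parent hydride is heptane.
There is one C≡C triple bond, indicated by the ending -yne.
Number the chain so that numbering from this end puts the triple bond at C-3 rather than C-4.
This places the triple bond between C-3 and C-4; chloro groups at C-2 and C-5; a methyl group at C-5.
Prefixes are listed alphabetically: chloro, methyl.
The name is 2,5-dichloro-5-methylhept-3-yne.

2,5-dichloro-5-methylhept-3-yne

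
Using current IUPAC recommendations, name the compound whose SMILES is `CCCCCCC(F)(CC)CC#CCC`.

6-ethyl-6-fluorododec-3-yne

Counting along the main chain through the multiple bond gives 12 carbons: the parent is dodecane.
A C≡C triple bond in the chain gives the infix -yne-.
Choose the numbering such that numbering from this end puts the triple bond at C-3 rather than C-9.
That gives the triple bond between C-3 and C-4; an ethyl group at C-6; a fluoro group at C-6.
Substituent prefixes are cited in alphabetical order (multiplying prefixes like di-/tri- are ignored for ordering).
The name is 6-ethyl-6-fluorododec-3-yne.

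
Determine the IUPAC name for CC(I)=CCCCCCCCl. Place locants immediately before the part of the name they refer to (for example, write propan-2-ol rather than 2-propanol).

Counting along the main chain through the multiple bond gives 9 carbons: the parent is nonane.
The chain contains a C=C double bond, so the unsaturation ending is -ene.
The numbering direction is chosen so that numbering from this end puts the double bond at C-2 rather than C-7.
With this numbering: the double bond between C-2 and C-3; a chloro group at C-9; an iodo group at C-2.
Prefixes are listed alphabetically: chloro, iodo.
Assembling the pieces gives 9-chloro-2-iodonon-2-ene.

9-chloro-2-iodonon-2-ene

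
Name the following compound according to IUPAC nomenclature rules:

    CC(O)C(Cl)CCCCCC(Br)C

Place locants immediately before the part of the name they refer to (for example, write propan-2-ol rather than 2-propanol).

9-bromo-3-chlorodecan-2-ol

The longest carbon chain that includes the –OH group has 10 carbons, so the parent hydride is decane.
An alcohol (–OH) is the principal characteristic group, giving the suffix -ol.
The numbering direction is chosen so that numbering from this end puts the hydroxyl group at C-2 rather than C-9.
This places the hydroxyl at C-2; a bromo group at C-9; a chloro group at C-3.
Substituent prefixes are cited in alphabetical order (multiplying prefixes like di-/tri- are ignored for ordering).
Assembling the pieces gives 9-bromo-3-chlorodecan-2-ol.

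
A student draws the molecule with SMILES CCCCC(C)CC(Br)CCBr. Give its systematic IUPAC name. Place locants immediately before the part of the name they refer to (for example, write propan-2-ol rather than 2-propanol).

The parent chain contains 9 carbons (nonane).
Choose the numbering such that the substituent locant set {1,3,5} is lower than {5,7,9} at the first point of difference.
With this numbering: bromo groups at C-1 and C-3; a methyl group at C-5.
The substituents are ordered alphabetically, ignoring any di-/tri- multipliers.
Putting it together: 1,3-dibromo-5-methylnonane.

1,3-dibromo-5-methylnonane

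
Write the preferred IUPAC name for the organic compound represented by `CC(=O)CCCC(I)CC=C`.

6-iodonon-8-en-2-one

The longest carbon chain that includes the carbonyl and the multiple bond has 9 carbons, so the parent hydride is nonane.
A ketone (C=O on an internal carbon) is the principal characteristic group, giving the suffix -one.
The chain contains a C=C double bond, so the unsaturation ending is -ene.
Number the chain so that numbering from this end puts the carbonyl group at C-2 rather than C-8.
That gives the carbonyl at C-2; the double bond between C-8 and C-9; an iodo group at C-6.
Assembling the pieces gives 6-iodonon-8-en-2-one.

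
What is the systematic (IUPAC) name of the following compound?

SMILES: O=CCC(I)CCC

Counting along the main chain through the –CHO group gives 6 carbons: the parent is hexane.
The highest-priority functional group is an aldehyde (terminal –CHO), so the name ends in -al.
Choose the numbering such that the aldehyde carbon is C-1 by definition.
With this numbering: an iodo group at C-3.
The name is 3-iodohexanal.

3-iodohexanal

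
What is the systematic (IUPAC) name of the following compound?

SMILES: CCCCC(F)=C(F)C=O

2,3-difluorohept-2-enal

Counting along the main chain through the –CHO group and the multiple bond gives 7 carbons: the parent is heptane.
The highest-priority functional group is an aldehyde (terminal –CHO), so the name ends in -al.
A C=C double bond in the chain gives the infix -ene-.
Choose the numbering such that the aldehyde carbon is C-1 by definition.
With this numbering: the double bond between C-2 and C-3; fluoro groups at C-2 and C-3.
Putting it together: 2,3-difluorohept-2-enal.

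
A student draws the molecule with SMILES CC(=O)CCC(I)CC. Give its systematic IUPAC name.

The longest chain bearing the carbonyl is 7 carbons long (heptane).
The highest-priority functional group is a ketone (C=O on an internal carbon), so the name ends in -one.
Number the chain so that numbering from this end puts the carbonyl group at C-2 rather than C-6.
With this numbering: the carbonyl at C-2; an iodo group at C-5.
Assembling the pieces gives 5-iodoheptan-2-one.

5-iodoheptan-2-one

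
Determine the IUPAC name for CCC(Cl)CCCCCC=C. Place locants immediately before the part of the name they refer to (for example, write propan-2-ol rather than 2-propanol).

The longest carbon chain that includes the multiple bond has 10 carbons, so the parent hydride is decane.
There is one C=C double bond, indicated by the ending -ene.
Number the chain so that numbering from this end puts the double bond at C-1 rather than C-9.
This places the double bond between C-1 and C-2; a chloro group at C-8.
Putting it together: 8-chlorodec-1-ene.

8-chlorodec-1-ene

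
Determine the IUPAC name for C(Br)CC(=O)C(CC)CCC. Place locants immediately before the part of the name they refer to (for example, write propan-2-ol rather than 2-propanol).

The longest carbon chain that includes the carbonyl has 7 carbons, so the parent hydride is heptane.
The highest-priority functional group is a ketone (C=O on an internal carbon), so the name ends in -one.
Choose the numbering such that numbering from this end puts the carbonyl group at C-3 rather than C-5.
That gives the carbonyl at C-3; a bromo group at C-1; an ethyl group at C-4.
Prefixes are listed alphabetically: bromo, ethyl.
Putting it together: 1-bromo-4-ethylheptan-3-one.

1-bromo-4-ethylheptan-3-one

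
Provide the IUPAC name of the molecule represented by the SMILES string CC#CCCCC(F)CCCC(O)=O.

5-fluoroundec-9-ynoic acid

The longest carbon chain that includes the –COOH group and the multiple bond has 11 carbons, so the parent hydride is undecane.
The highest-priority functional group is a carboxylic acid (terminal –COOH), so the name ends in -oic acid.
A C≡C triple bond in the chain gives the infix -yne-.
Choose the numbering such that the carboxylic acid carbon is C-1 by definition.
That gives the triple bond between C-9 and C-10; a fluoro group at C-5.
The name is 5-fluoroundec-9-ynoic acid.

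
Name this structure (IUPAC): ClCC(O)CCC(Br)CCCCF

5-bromo-1-chloro-9-fluorononan-2-ol

The longest carbon chain that includes the –OH group has 9 carbons, so the parent hydride is nonane.
The highest-priority functional group is an alcohol (–OH), so the name ends in -ol.
Number the chain so that numbering from this end puts the hydroxyl group at C-2 rather than C-8.
With this numbering: the hydroxyl at C-2; a bromo group at C-5; a chloro group at C-1; a fluoro group at C-9.
Substituent prefixes are cited in alphabetical order (multiplying prefixes like di-/tri- are ignored for ordering).
The name is 5-bromo-1-chloro-9-fluorononan-2-ol.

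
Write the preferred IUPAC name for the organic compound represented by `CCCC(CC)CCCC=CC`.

The longest carbon chain that includes the multiple bond has 10 carbons, so the parent hydride is decane.
The chain contains a C=C double bond, so the unsaturation ending is -ene.
Number the chain so that numbering from this end puts the double bond at C-2 rather than C-8.
That gives the double bond between C-2 and C-3; an ethyl group at C-7.
The name is 7-ethyldec-2-ene.

7-ethyldec-2-ene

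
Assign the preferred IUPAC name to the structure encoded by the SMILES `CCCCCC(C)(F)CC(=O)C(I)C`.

Counting along the main chain through the carbonyl gives 10 carbons: the parent is decane.
The highest-priority functional group is a ketone (C=O on an internal carbon), so the name ends in -one.
The numbering direction is chosen so that numbering from this end puts the carbonyl group at C-3 rather than C-8.
This places the carbonyl at C-3; a fluoro group at C-5; an iodo group at C-2; a methyl group at C-5.
The substituents are ordered alphabetically, ignoring any di-/tri- multipliers.
Assembling the pieces gives 5-fluoro-2-iodo-5-methyldecan-3-one.

5-fluoro-2-iodo-5-methyldecan-3-one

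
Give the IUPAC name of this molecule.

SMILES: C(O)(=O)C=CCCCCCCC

dec-2-enoic acid

The longest chain bearing the –COOH group and the multiple bond is 10 carbons long (decane).
A carboxylic acid (terminal –COOH) is the principal characteristic group, giving the suffix -oic acid.
There is one C=C double bond, indicated by the ending -ene.
The numbering direction is chosen so that the carboxylic acid carbon is C-1 by definition.
With this numbering: the double bond between C-2 and C-3.
The name is dec-2-enoic acid.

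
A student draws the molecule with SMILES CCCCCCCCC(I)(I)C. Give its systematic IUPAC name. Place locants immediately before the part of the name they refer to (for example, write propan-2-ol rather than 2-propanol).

The parent chain contains 10 carbons (decane).
The numbering direction is chosen so that the substituent locant set {2,2} is lower than {9,9} at the first point of difference.
That gives two iodo groups at C-2.
Putting it together: 2,2-diiododecane.

2,2-diiododecane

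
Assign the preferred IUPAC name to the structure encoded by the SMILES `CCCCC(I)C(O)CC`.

4-iodooctan-3-ol

The longest carbon chain that includes the –OH group has 8 carbons, so the parent hydride is octane.
The principal characteristic group is an alcohol (–OH), named with the suffix -ol.
The numbering direction is chosen so that numbering from this end puts the hydroxyl group at C-3 rather than C-6.
This places the hydroxyl at C-3; an iodo group at C-4.
Putting it together: 4-iodooctan-3-ol.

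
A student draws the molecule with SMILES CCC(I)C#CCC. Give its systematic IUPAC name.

5-iodohept-3-yne

Counting along the main chain through the multiple bond gives 7 carbons: the parent is heptane.
The chain contains a C≡C triple bond, so the unsaturation ending is -yne.
The numbering direction is chosen so that numbering from this end puts the triple bond at C-3 rather than C-4.
That gives the triple bond between C-3 and C-4; an iodo group at C-5.
Assembling the pieces gives 5-iodohept-3-yne.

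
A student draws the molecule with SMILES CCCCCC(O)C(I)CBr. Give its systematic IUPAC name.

The longest chain bearing the –OH group is 8 carbons long (octane).
An alcohol (–OH) is the principal characteristic group, giving the suffix -ol.
Choose the numbering such that numbering from this end puts the hydroxyl group at C-3 rather than C-6.
With this numbering: the hydroxyl at C-3; a bromo group at C-1; an iodo group at C-2.
Substituent prefixes are cited in alphabetical order (multiplying prefixes like di-/tri- are ignored for ordering).
The name is 1-bromo-2-iodooctan-3-ol.

1-bromo-2-iodooctan-3-ol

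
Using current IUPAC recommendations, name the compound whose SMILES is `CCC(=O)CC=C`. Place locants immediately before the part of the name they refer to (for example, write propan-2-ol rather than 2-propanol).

hex-5-en-3-one

The longest chain bearing the carbonyl and the multiple bond is 6 carbons long (hexane).
A ketone (C=O on an internal carbon) is the principal characteristic group, giving the suffix -one.
The chain contains a C=C double bond, so the unsaturation ending is -ene.
Choose the numbering such that numbering from this end puts the carbonyl group at C-3 rather than C-4.
That gives the carbonyl at C-3; the double bond between C-5 and C-6.
Putting it together: hex-5-en-3-one.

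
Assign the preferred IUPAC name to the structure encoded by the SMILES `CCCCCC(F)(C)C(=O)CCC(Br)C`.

Counting along the main chain through the carbonyl gives 11 carbons: the parent is undecane.
The highest-priority functional group is a ketone (C=O on an internal carbon), so the name ends in -one.
Number the chain so that numbering from this end puts the carbonyl group at C-5 rather than C-7.
With this numbering: the carbonyl at C-5; a bromo group at C-2; a fluoro group at C-6; a methyl group at C-6.
Prefixes are listed alphabetically: bromo, fluoro, methyl.
Assembling the pieces gives 2-bromo-6-fluoro-6-methylundecan-5-one.

2-bromo-6-fluoro-6-methylundecan-5-one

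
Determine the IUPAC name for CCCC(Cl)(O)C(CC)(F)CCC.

The longest carbon chain that includes the –OH group has 8 carbons, so the parent hydride is octane.
An alcohol (–OH) is the principal characteristic group, giving the suffix -ol.
The numbering direction is chosen so that numbering from this end puts the hydroxyl group at C-4 rather than C-5.
This places the hydroxyl at C-4; a chloro group at C-4; an ethyl group at C-5; a fluoro group at C-5.
The substituents are ordered alphabetically, ignoring any di-/tri- multipliers.
Putting it together: 4-chloro-5-ethyl-5-fluorooctan-4-ol.

4-chloro-5-ethyl-5-fluorooctan-4-ol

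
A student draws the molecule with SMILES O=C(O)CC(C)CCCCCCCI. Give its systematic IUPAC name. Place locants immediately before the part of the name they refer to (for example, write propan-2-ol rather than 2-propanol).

10-iodo-3-methyldecanoic acid

The longest carbon chain that includes the –COOH group has 10 carbons, so the parent hydride is decane.
The principal characteristic group is a carboxylic acid (terminal –COOH), named with the suffix -oic acid.
The numbering direction is chosen so that the carboxylic acid carbon is C-1 by definition.
This places an iodo group at C-10; a methyl group at C-3.
Prefixes are listed alphabetically: iodo, methyl.
Putting it together: 10-iodo-3-methyldecanoic acid.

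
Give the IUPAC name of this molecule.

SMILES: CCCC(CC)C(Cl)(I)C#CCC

The longest carbon chain that includes the multiple bond has 9 carbons, so the parent hydride is nonane.
There is one C≡C triple bond, indicated by the ending -yne.
Choose the numbering such that numbering from this end puts the triple bond at C-3 rather than C-6.
This places the triple bond between C-3 and C-4; a chloro group at C-5; an ethyl group at C-6; an iodo group at C-5.
Substituent prefixes are cited in alphabetical order (multiplying prefixes like di-/tri- are ignored for ordering).
Assembling the pieces gives 5-chloro-6-ethyl-5-iodonon-3-yne.

5-chloro-6-ethyl-5-iodonon-3-yne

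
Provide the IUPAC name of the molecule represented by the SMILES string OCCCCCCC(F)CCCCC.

The longest chain bearing the –OH group is 12 carbons long (dodecane).
The highest-priority functional group is an alcohol (–OH), so the name ends in -ol.
The numbering direction is chosen so that numbering from this end puts the hydroxyl group at C-1 rather than C-12.
This places the hydroxyl at C-1; a fluoro group at C-7.
The name is 7-fluorododecan-1-ol.

7-fluorododecan-1-ol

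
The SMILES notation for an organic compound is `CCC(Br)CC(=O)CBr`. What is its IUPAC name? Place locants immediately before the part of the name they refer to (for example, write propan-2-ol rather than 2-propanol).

1,4-dibromohexan-2-one

The longest chain bearing the carbonyl is 6 carbons long (hexane).
A ketone (C=O on an internal carbon) is the principal characteristic group, giving the suffix -one.
The numbering direction is chosen so that numbering from this end puts the carbonyl group at C-2 rather than C-5.
That gives the carbonyl at C-2; bromo groups at C-1 and C-4.
The name is 1,4-dibromohexan-2-one.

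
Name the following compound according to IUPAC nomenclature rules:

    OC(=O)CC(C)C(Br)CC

4-bromo-3-methylhexanoic acid

The longest chain bearing the –COOH group is 6 carbons long (hexane).
The principal characteristic group is a carboxylic acid (terminal –COOH), named with the suffix -oic acid.
Number the chain so that the carboxylic acid carbon is C-1 by definition.
That gives a bromo group at C-4; a methyl group at C-3.
Substituent prefixes are cited in alphabetical order (multiplying prefixes like di-/tri- are ignored for ordering).
Putting it together: 4-bromo-3-methylhexanoic acid.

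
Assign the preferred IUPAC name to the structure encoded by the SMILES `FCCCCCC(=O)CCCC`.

The longest carbon chain that includes the carbonyl has 10 carbons, so the parent hydride is decane.
A ketone (C=O on an internal carbon) is the principal characteristic group, giving the suffix -one.
The numbering direction is chosen so that numbering from this end puts the carbonyl group at C-5 rather than C-6.
That gives the carbonyl at C-5; a fluoro group at C-10.
Putting it together: 10-fluorodecan-5-one.

10-fluorodecan-5-one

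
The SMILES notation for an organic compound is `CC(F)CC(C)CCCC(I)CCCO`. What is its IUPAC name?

Counting along the main chain through the –OH group gives 11 carbons: the parent is undecane.
The highest-priority functional group is an alcohol (–OH), so the name ends in -ol.
The numbering direction is chosen so that numbering from this end puts the hydroxyl group at C-1 rather than C-11.
That gives the hydroxyl at C-1; a fluoro group at C-10; an iodo group at C-4; a methyl group at C-8.
The substituents are ordered alphabetically, ignoring any di-/tri- multipliers.
Putting it together: 10-fluoro-4-iodo-8-methylundecan-1-ol.

10-fluoro-4-iodo-8-methylundecan-1-ol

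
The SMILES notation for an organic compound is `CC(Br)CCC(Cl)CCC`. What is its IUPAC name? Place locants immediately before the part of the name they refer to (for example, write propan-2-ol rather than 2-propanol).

The longest carbon chain is 8 atoms: the parent is octane.
Choose the numbering such that the substituent locant set {2,5} is lower than {4,7} at the first point of difference.
That gives a bromo group at C-2; a chloro group at C-5.
Substituent prefixes are cited in alphabetical order (multiplying prefixes like di-/tri- are ignored for ordering).
The name is 2-bromo-5-chlorooctane.

2-bromo-5-chlorooctane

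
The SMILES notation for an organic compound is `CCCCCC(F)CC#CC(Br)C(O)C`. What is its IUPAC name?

The longest chain bearing the –OH group and the multiple bond is 12 carbons long (dodecane).
The principal characteristic group is an alcohol (–OH), named with the suffix -ol.
The chain contains a C≡C triple bond, so the unsaturation ending is -yne.
Choose the numbering such that numbering from this end puts the hydroxyl group at C-2 rather than C-11.
With this numbering: the hydroxyl at C-2; the triple bond between C-4 and C-5; a bromo group at C-3; a fluoro group at C-7.
The substituents are ordered alphabetically, ignoring any di-/tri- multipliers.
Putting it together: 3-bromo-7-fluorododec-4-yn-2-ol.

3-bromo-7-fluorododec-4-yn-2-ol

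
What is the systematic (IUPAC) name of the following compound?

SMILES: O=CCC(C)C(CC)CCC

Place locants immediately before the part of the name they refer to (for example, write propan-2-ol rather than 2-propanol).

The longest carbon chain that includes the –CHO group has 7 carbons, so the parent hydride is heptane.
The principal characteristic group is an aldehyde (terminal –CHO), named with the suffix -al.
Choose the numbering such that the aldehyde carbon is C-1 by definition.
That gives an ethyl group at C-4; a methyl group at C-3.
Substituent prefixes are cited in alphabetical order (multiplying prefixes like di-/tri- are ignored for ordering).
Assembling the pieces gives 4-ethyl-3-methylheptanal.

4-ethyl-3-methylheptanal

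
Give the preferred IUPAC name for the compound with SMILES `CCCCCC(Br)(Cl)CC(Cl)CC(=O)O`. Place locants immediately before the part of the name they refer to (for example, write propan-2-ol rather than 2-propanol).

5-bromo-3,5-dichlorodecanoic acid

The longest chain bearing the –COOH group is 10 carbons long (decane).
A carboxylic acid (terminal –COOH) is the principal characteristic group, giving the suffix -oic acid.
The numbering direction is chosen so that the carboxylic acid carbon is C-1 by definition.
With this numbering: a bromo group at C-5; chloro groups at C-3 and C-5.
The substituents are ordered alphabetically, ignoring any di-/tri- multipliers.
Putting it together: 5-bromo-3,5-dichlorodecanoic acid.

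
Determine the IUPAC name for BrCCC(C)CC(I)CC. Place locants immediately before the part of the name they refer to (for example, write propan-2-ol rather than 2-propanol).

The longest carbon chain is 7 atoms: the parent is heptane.
Number the chain so that the substituent locant set {1,3,5} is lower than {3,5,7} at the first point of difference.
With this numbering: a bromo group at C-1; an iodo group at C-5; a methyl group at C-3.
Substituent prefixes are cited in alphabetical order (multiplying prefixes like di-/tri- are ignored for ordering).
The name is 1-bromo-5-iodo-3-methylheptane.

1-bromo-5-iodo-3-methylheptane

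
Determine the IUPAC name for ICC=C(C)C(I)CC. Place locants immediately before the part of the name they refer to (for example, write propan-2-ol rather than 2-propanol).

Counting along the main chain through the multiple bond gives 6 carbons: the parent is hexane.
The chain contains a C=C double bond, so the unsaturation ending is -ene.
The numbering direction is chosen so that numbering from this end puts the double bond at C-2 rather than C-4.
That gives the double bond between C-2 and C-3; iodo groups at C-1 and C-4; a methyl group at C-3.
The substituents are ordered alphabetically, ignoring any di-/tri- multipliers.
Assembling the pieces gives 1,4-diiodo-3-methylhex-2-ene.

1,4-diiodo-3-methylhex-2-ene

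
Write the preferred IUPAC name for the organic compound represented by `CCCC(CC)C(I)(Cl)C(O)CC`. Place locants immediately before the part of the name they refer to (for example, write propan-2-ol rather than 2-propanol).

The longest chain bearing the –OH group is 8 carbons long (octane).
The principal characteristic group is an alcohol (–OH), named with the suffix -ol.
Number the chain so that numbering from this end puts the hydroxyl group at C-3 rather than C-6.
With this numbering: the hydroxyl at C-3; a chloro group at C-4; an ethyl group at C-5; an iodo group at C-4.
The substituents are ordered alphabetically, ignoring any di-/tri- multipliers.
Assembling the pieces gives 4-chloro-5-ethyl-4-iodooctan-3-ol.

4-chloro-5-ethyl-4-iodooctan-3-ol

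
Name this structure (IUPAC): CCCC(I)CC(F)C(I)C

3-fluoro-2,5-diiodooctane

The parent chain contains 8 carbons (octane).
The numbering direction is chosen so that the substituent locant set {2,3,5} is lower than {4,6,7} at the first point of difference.
This places a fluoro group at C-3; iodo groups at C-2 and C-5.
Substituent prefixes are cited in alphabetical order (multiplying prefixes like di-/tri- are ignored for ordering).
Assembling the pieces gives 3-fluoro-2,5-diiodooctane.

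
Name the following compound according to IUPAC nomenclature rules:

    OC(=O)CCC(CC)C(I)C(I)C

4-ethyl-5,6-diiodoheptanoic acid

Counting along the main chain through the –COOH group gives 7 carbons: the parent is heptane.
The highest-priority functional group is a carboxylic acid (terminal –COOH), so the name ends in -oic acid.
Number the chain so that the carboxylic acid carbon is C-1 by definition.
With this numbering: an ethyl group at C-4; iodo groups at C-5 and C-6.
Substituent prefixes are cited in alphabetical order (multiplying prefixes like di-/tri- are ignored for ordering).
The name is 4-ethyl-5,6-diiodoheptanoic acid.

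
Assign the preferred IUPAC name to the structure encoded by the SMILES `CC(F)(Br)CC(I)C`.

The parent chain contains 5 carbons (pentane).
Choose the numbering such that the substituent locant set {2,2,4} is lower than {2,4,4} at the first point of difference.
This places a bromo group at C-2; a fluoro group at C-2; an iodo group at C-4.
Substituent prefixes are cited in alphabetical order (multiplying prefixes like di-/tri- are ignored for ordering).
Assembling the pieces gives 2-bromo-2-fluoro-4-iodopentane.

2-bromo-2-fluoro-4-iodopentane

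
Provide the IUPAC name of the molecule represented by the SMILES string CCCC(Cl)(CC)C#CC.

Counting along the main chain through the multiple bond gives 7 carbons: the parent is heptane.
The chain contains a C≡C triple bond, so the unsaturation ending is -yne.
Number the chain so that numbering from this end puts the triple bond at C-2 rather than C-5.
That gives the triple bond between C-2 and C-3; a chloro group at C-4; an ethyl group at C-4.
The substituents are ordered alphabetically, ignoring any di-/tri- multipliers.
Assembling the pieces gives 4-chloro-4-ethylhept-2-yne.

4-chloro-4-ethylhept-2-yne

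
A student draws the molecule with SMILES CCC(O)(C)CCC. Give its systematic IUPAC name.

3-methylhexan-3-ol

The longest carbon chain that includes the –OH group has 6 carbons, so the parent hydride is hexane.
An alcohol (–OH) is the principal characteristic group, giving the suffix -ol.
Choose the numbering such that numbering from this end puts the hydroxyl group at C-3 rather than C-4.
This places the hydroxyl at C-3; a methyl group at C-3.
The name is 3-methylhexan-3-ol.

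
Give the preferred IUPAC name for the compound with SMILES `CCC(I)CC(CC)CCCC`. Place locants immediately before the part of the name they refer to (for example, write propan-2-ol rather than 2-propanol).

5-ethyl-3-iodononane

The parent chain contains 9 carbons (nonane).
The numbering direction is chosen so that the substituent locant set {3,5} is lower than {5,7} at the first point of difference.
This places an ethyl group at C-5; an iodo group at C-3.
Prefixes are listed alphabetically: ethyl, iodo.
Assembling the pieces gives 5-ethyl-3-iodononane.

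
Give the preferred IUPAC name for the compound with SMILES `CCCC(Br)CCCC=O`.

5-bromooctanal

The longest carbon chain that includes the –CHO group has 8 carbons, so the parent hydride is octane.
The principal characteristic group is an aldehyde (terminal –CHO), named with the suffix -al.
The numbering direction is chosen so that the aldehyde carbon is C-1 by definition.
With this numbering: a bromo group at C-5.
Putting it together: 5-bromooctanal.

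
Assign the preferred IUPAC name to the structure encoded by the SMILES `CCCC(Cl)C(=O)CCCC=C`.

4-chlorodec-9-en-5-one

The longest chain bearing the carbonyl and the multiple bond is 10 carbons long (decane).
A ketone (C=O on an internal carbon) is the principal characteristic group, giving the suffix -one.
The chain contains a C=C double bond, so the unsaturation ending is -ene.
The numbering direction is chosen so that numbering from this end puts the carbonyl group at C-5 rather than C-6.
That gives the carbonyl at C-5; the double bond between C-9 and C-10; a chloro group at C-4.
The name is 4-chlorodec-9-en-5-one.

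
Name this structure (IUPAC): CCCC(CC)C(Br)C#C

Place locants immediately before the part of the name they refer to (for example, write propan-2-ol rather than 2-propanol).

The longest carbon chain that includes the multiple bond has 7 carbons, so the parent hydride is heptane.
The chain contains a C≡C triple bond, so the unsaturation ending is -yne.
The numbering direction is chosen so that numbering from this end puts the triple bond at C-1 rather than C-6.
This places the triple bond between C-1 and C-2; a bromo group at C-3; an ethyl group at C-4.
The substituents are ordered alphabetically, ignoring any di-/tri- multipliers.
Assembling the pieces gives 3-bromo-4-ethylhept-1-yne.

3-bromo-4-ethylhept-1-yne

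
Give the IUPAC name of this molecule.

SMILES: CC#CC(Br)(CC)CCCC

4-bromo-4-ethyloct-2-yne

Counting along the main chain through the multiple bond gives 8 carbons: the parent is octane.
The chain contains a C≡C triple bond, so the unsaturation ending is -yne.
The numbering direction is chosen so that numbering from this end puts the triple bond at C-2 rather than C-6.
With this numbering: the triple bond between C-2 and C-3; a bromo group at C-4; an ethyl group at C-4.
The substituents are ordered alphabetically, ignoring any di-/tri- multipliers.
Putting it together: 4-bromo-4-ethyloct-2-yne.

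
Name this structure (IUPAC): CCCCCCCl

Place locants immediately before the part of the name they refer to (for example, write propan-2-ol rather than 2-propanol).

1-chlorohexane

The longest carbon chain is 6 atoms: the parent is hexane.
Number the chain so that the substituent locant set {1} is lower than {6} at the first point of difference.
With this numbering: a chloro group at C-1.
Putting it together: 1-chlorohexane.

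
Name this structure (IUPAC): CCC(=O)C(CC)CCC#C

The longest carbon chain that includes the carbonyl and the multiple bond has 8 carbons, so the parent hydride is octane.
The highest-priority functional group is a ketone (C=O on an internal carbon), so the name ends in -one.
A C≡C triple bond in the chain gives the infix -yne-.
Number the chain so that numbering from this end puts the carbonyl group at C-3 rather than C-6.
With this numbering: the carbonyl at C-3; the triple bond between C-7 and C-8; an ethyl group at C-4.
Assembling the pieces gives 4-ethyloct-7-yn-3-one.

4-ethyloct-7-yn-3-one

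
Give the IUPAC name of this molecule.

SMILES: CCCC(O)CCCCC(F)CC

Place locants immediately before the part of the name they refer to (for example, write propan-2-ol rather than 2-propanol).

9-fluoroundecan-4-ol

The longest chain bearing the –OH group is 11 carbons long (undecane).
The highest-priority functional group is an alcohol (–OH), so the name ends in -ol.
Choose the numbering such that numbering from this end puts the hydroxyl group at C-4 rather than C-8.
This places the hydroxyl at C-4; a fluoro group at C-9.
Assembling the pieces gives 9-fluoroundecan-4-ol.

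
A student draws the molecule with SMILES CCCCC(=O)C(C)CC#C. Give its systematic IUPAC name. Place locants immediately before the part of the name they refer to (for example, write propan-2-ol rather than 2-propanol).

Counting along the main chain through the carbonyl and the multiple bond gives 9 carbons: the parent is nonane.
The principal characteristic group is a ketone (C=O on an internal carbon), named with the suffix -one.
A C≡C triple bond in the chain gives the infix -yne-.
Choose the numbering such that numbering from this end puts the triple bond at C-1 rather than C-8.
That gives the carbonyl at C-5; the triple bond between C-1 and C-2; a methyl group at C-4.
Assembling the pieces gives 4-methylnon-1-yn-5-one.

4-methylnon-1-yn-5-one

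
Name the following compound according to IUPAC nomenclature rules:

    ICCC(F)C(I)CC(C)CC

The longest continuous carbon chain has 8 atoms, so the parent hydride is octane.
Number the chain so that the substituent locant set {1,3,4,6} is lower than {3,5,6,8} at the first point of difference.
That gives a fluoro group at C-3; iodo groups at C-1 and C-4; a methyl group at C-6.
Prefixes are listed alphabetically: fluoro, iodo, methyl.
Assembling the pieces gives 3-fluoro-1,4-diiodo-6-methyloctane.

3-fluoro-1,4-diiodo-6-methyloctane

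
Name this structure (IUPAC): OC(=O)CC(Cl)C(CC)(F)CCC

3-chloro-4-ethyl-4-fluoroheptanoic acid

The longest chain bearing the –COOH group is 7 carbons long (heptane).
The highest-priority functional group is a carboxylic acid (terminal –COOH), so the name ends in -oic acid.
Choose the numbering such that the carboxylic acid carbon is C-1 by definition.
With this numbering: a chloro group at C-3; an ethyl group at C-4; a fluoro group at C-4.
The substituents are ordered alphabetically, ignoring any di-/tri- multipliers.
The name is 3-chloro-4-ethyl-4-fluoroheptanoic acid.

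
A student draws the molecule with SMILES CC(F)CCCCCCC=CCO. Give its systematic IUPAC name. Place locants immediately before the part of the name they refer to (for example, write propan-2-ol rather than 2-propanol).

The longest carbon chain that includes the –OH group and the multiple bond has 11 carbons, so the parent hydride is undecane.
The principal characteristic group is an alcohol (–OH), named with the suffix -ol.
The chain contains a C=C double bond, so the unsaturation ending is -ene.
Choose the numbering such that numbering from this end puts the hydroxyl group at C-1 rather than C-11.
This places the hydroxyl at C-1; the double bond between C-2 and C-3; a fluoro group at C-10.
The name is 10-fluoroundec-2-en-1-ol.

10-fluoroundec-2-en-1-ol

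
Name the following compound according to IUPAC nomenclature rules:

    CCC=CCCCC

Counting along the main chain through the multiple bond gives 8 carbons: the parent is octane.
The chain contains a C=C double bond, so the unsaturation ending is -ene.
The numbering direction is chosen so that numbering from this end puts the double bond at C-3 rather than C-5.
With this numbering: the double bond between C-3 and C-4.
Putting it together: oct-3-ene.

oct-3-ene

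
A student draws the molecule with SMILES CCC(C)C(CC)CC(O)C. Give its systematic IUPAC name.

4-ethyl-5-methylheptan-2-ol

The longest chain bearing the –OH group is 7 carbons long (heptane).
An alcohol (–OH) is the principal characteristic group, giving the suffix -ol.
The numbering direction is chosen so that numbering from this end puts the hydroxyl group at C-2 rather than C-6.
That gives the hydroxyl at C-2; an ethyl group at C-4; a methyl group at C-5.
Substituent prefixes are cited in alphabetical order (multiplying prefixes like di-/tri- are ignored for ordering).
Putting it together: 4-ethyl-5-methylheptan-2-ol.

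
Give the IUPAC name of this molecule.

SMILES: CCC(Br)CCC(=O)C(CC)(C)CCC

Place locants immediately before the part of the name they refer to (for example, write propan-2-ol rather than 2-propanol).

The longest carbon chain that includes the carbonyl has 10 carbons, so the parent hydride is decane.
The highest-priority functional group is a ketone (C=O on an internal carbon), so the name ends in -one.
The numbering direction is chosen so that numbering from this end puts the carbonyl group at C-5 rather than C-6.
This places the carbonyl at C-5; a bromo group at C-8; an ethyl group at C-4; a methyl group at C-4.
Substituent prefixes are cited in alphabetical order (multiplying prefixes like di-/tri- are ignored for ordering).
Putting it together: 8-bromo-4-ethyl-4-methyldecan-5-one.

8-bromo-4-ethyl-4-methyldecan-5-one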